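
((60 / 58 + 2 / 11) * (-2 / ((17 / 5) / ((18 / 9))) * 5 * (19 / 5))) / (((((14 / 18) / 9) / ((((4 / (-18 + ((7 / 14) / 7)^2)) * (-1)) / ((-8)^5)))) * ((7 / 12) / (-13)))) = -29110185 / 612061472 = -0.05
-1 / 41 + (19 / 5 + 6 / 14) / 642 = -8201 / 460635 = -0.02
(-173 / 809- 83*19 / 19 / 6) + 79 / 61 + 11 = -518785 / 296094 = -1.75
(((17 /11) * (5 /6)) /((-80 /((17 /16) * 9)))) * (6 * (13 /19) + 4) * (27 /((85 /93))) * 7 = -6274989 /24320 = -258.02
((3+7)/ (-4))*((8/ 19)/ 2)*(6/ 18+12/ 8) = -55/ 57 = -0.96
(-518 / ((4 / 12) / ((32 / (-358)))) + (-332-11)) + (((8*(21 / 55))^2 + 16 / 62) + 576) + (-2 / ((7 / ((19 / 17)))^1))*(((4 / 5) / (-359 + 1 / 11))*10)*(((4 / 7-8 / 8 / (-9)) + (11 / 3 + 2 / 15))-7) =47381775335735779 / 124206626780775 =381.48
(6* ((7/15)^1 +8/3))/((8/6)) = 141/10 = 14.10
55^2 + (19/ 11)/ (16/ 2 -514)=16837131/ 5566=3025.00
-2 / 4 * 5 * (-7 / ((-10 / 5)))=-35 / 4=-8.75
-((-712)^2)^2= -256992219136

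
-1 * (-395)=395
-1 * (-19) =19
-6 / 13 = -0.46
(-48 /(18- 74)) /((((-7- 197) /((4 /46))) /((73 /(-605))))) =73 /1655885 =0.00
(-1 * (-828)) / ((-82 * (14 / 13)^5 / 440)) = -3067.23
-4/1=-4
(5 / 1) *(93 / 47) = 465 / 47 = 9.89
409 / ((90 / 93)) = 12679 / 30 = 422.63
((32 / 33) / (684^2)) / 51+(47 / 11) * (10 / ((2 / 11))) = 11564961707 / 49212603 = 235.00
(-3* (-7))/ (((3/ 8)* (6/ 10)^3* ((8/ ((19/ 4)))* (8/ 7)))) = 116375/ 864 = 134.69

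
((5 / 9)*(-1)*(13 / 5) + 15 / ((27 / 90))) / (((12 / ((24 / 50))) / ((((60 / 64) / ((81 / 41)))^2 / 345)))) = 31939 / 25194240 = 0.00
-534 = -534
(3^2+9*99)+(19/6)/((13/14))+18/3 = 35467/39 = 909.41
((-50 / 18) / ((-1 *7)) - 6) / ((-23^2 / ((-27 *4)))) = -4236 / 3703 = -1.14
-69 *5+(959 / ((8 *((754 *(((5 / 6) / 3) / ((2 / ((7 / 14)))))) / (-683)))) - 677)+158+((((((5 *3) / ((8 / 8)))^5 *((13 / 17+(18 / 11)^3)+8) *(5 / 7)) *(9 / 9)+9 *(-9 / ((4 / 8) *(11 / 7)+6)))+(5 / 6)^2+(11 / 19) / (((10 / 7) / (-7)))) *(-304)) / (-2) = 1164970334187425567 / 1074827754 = 1083867000.88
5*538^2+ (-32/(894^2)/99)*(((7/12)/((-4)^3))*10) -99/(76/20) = 26107892552800745/18040354992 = 1447193.95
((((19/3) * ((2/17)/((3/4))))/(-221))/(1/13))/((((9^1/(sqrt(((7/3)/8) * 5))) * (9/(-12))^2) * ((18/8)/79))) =-192128 * sqrt(210)/5688387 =-0.49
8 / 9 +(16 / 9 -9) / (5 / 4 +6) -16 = -4204 / 261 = -16.11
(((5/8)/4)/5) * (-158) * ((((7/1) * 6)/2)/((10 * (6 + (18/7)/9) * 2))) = -11613/14080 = -0.82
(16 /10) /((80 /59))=59 /50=1.18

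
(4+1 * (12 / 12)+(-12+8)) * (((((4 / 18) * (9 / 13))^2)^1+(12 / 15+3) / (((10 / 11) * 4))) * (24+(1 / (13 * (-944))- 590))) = -250894768313 / 414793600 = -604.87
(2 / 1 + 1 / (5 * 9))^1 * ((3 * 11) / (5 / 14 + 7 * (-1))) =-10.05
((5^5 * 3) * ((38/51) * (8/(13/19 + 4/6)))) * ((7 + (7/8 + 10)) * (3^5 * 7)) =21382481250/17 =1257793014.71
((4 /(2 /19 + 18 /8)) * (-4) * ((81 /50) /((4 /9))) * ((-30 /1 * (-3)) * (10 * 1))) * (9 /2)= -100284.34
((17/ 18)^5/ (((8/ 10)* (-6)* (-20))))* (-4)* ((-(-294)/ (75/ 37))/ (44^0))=-4.54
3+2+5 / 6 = 35 / 6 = 5.83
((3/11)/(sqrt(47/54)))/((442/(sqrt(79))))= 9* sqrt(22278)/228514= 0.01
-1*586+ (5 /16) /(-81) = -759461 /1296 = -586.00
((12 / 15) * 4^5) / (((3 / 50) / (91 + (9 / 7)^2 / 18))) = 182824960 / 147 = 1243707.21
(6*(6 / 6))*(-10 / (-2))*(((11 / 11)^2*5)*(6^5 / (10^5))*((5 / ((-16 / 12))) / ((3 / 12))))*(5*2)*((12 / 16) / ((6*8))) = -2187 / 80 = -27.34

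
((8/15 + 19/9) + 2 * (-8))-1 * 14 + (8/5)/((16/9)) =-2381/90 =-26.46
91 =91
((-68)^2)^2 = 21381376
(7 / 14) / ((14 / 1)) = 0.04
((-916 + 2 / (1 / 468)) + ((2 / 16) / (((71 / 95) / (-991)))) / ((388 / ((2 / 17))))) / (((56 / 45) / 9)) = 15135309675 / 104902784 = 144.28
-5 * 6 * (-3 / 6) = 15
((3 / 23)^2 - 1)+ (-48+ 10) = -20622 / 529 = -38.98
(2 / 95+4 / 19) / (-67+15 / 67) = -737 / 212515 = -0.00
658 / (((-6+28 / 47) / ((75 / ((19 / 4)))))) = -1922.46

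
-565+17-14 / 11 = -6042 / 11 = -549.27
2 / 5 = 0.40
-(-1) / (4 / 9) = 9 / 4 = 2.25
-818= -818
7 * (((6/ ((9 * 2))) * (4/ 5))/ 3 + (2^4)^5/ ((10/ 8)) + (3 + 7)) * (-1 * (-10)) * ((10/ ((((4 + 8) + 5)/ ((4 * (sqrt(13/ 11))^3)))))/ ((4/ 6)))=137407051600 * sqrt(143)/ 6171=266269543.18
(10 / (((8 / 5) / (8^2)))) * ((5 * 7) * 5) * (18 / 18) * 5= 350000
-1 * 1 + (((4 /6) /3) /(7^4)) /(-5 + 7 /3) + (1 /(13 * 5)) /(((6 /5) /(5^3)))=75227 /124852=0.60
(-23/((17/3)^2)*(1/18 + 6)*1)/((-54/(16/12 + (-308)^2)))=7619.74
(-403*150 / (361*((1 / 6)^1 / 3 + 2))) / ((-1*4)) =272025 / 13357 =20.37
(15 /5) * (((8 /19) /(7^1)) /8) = 3 /133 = 0.02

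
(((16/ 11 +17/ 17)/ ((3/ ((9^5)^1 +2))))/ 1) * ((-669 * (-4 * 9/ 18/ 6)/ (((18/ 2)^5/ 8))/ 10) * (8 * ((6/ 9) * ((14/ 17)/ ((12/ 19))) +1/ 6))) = 1209.73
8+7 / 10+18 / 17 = 1659 / 170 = 9.76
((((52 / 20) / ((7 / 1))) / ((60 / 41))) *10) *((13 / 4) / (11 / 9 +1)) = 20787 / 5600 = 3.71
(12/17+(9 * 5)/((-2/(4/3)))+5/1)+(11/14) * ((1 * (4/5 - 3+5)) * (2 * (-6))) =-4309/85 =-50.69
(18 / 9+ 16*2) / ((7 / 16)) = 544 / 7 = 77.71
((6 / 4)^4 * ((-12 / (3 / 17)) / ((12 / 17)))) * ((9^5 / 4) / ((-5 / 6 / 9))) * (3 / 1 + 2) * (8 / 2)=12440502369 / 8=1555062796.12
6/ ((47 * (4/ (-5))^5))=-9375/ 24064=-0.39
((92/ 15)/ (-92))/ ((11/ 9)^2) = -27/ 605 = -0.04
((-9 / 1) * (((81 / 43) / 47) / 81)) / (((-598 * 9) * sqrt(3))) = sqrt(3) / 3625674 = 0.00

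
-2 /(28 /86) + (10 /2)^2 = 132 /7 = 18.86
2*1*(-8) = -16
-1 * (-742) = 742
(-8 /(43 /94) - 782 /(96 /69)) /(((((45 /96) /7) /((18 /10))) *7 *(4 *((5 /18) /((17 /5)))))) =-6809.95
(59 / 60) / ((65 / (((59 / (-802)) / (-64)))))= 3481 / 200179200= 0.00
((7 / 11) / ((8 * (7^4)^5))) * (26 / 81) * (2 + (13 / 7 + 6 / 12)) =0.00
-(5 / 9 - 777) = 6988 / 9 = 776.44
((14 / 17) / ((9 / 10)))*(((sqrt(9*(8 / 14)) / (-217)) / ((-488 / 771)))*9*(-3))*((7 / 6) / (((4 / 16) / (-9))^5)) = 349645662720*sqrt(7) / 32147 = 28776416.79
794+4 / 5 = 3974 / 5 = 794.80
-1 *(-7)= 7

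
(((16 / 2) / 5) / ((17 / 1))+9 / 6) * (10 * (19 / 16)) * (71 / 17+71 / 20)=13526423 / 92480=146.26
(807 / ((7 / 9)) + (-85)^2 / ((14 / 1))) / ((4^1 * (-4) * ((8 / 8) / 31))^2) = 20902711 / 3584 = 5832.23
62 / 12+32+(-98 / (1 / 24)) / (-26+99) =2167 / 438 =4.95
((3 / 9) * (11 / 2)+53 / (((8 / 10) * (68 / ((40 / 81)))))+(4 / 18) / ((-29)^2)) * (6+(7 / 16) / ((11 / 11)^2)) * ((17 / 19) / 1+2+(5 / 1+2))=12976653893 / 88012332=147.44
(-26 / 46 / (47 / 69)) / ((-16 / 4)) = 39 / 188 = 0.21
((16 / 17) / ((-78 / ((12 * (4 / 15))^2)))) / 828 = -512 / 3431025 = -0.00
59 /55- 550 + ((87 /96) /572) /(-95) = -190903737 /347776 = -548.93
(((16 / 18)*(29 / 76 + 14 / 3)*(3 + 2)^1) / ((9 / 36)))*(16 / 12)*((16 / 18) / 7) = 1473280 / 96957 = 15.20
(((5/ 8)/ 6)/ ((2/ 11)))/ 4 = 55/ 384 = 0.14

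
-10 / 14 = -5 / 7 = -0.71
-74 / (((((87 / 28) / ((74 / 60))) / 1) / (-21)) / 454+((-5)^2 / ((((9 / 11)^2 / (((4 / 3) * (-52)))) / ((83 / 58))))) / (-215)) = -4.29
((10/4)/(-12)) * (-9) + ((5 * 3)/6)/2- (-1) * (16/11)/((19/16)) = 7273/1672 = 4.35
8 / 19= 0.42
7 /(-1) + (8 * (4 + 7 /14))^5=60466169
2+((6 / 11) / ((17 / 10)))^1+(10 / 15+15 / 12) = 9509 / 2244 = 4.24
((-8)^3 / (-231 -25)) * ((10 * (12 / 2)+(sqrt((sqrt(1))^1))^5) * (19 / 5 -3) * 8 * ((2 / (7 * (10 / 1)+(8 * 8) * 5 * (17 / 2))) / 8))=488 / 6975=0.07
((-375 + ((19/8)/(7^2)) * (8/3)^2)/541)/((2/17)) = -2808791/477162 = -5.89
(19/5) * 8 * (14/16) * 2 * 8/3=2128/15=141.87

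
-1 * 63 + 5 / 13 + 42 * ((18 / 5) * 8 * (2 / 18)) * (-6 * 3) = -161318 / 65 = -2481.82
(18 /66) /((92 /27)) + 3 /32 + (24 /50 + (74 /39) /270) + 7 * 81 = 120983960491 /213127200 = 567.66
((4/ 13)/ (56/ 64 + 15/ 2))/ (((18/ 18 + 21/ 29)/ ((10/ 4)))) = 232/ 4355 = 0.05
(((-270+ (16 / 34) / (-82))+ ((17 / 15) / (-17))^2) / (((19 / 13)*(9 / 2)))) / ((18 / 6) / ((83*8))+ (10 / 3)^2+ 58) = -731008740592 / 1230710063625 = -0.59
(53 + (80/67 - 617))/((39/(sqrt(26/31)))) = -13.22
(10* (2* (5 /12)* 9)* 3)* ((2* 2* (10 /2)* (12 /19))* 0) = 0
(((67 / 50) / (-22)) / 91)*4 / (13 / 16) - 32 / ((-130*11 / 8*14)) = 3088 / 325325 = 0.01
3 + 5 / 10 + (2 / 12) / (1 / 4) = 25 / 6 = 4.17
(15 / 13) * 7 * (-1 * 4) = -420 / 13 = -32.31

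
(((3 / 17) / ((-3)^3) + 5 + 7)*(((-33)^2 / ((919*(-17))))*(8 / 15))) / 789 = -355256 / 628653897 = -0.00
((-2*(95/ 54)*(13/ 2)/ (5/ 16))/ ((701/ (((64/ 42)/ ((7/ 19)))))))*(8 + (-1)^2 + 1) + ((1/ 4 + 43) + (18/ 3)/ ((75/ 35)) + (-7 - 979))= -52544156531/ 55645380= -944.27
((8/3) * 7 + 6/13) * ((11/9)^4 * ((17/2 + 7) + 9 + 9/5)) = 1436267459/1279395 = 1122.61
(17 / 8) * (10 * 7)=595 / 4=148.75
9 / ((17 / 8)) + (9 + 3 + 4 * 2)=24.24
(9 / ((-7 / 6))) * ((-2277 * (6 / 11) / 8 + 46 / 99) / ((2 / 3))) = 551655 / 308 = 1791.09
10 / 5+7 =9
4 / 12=1 / 3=0.33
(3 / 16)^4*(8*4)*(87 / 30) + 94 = 1927469 / 20480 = 94.11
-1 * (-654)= 654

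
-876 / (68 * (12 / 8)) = -146 / 17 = -8.59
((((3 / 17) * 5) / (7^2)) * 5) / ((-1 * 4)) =-75 / 3332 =-0.02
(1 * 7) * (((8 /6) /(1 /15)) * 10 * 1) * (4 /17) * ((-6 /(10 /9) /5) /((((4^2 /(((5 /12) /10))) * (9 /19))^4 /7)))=-6385729 /2806920511488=-0.00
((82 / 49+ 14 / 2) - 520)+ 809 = 14586 / 49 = 297.67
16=16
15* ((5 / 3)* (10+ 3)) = 325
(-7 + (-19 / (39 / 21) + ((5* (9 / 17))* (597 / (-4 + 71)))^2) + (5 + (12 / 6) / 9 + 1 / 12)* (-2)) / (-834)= -160432358335 / 253179977076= -0.63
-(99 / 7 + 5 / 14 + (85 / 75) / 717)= -311929 / 21510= -14.50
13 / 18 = 0.72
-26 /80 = -13 /40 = -0.32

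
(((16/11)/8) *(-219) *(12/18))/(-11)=292/121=2.41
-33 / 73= -0.45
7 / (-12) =-7 / 12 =-0.58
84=84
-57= -57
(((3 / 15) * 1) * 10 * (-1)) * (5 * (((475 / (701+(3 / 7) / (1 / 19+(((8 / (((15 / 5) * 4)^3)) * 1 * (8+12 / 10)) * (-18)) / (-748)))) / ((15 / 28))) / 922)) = -2129848700 / 157021005777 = -0.01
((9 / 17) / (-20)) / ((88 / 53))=-477 / 29920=-0.02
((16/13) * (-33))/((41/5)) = -2640/533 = -4.95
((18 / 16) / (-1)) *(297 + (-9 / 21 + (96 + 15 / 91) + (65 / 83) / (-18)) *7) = -18778147 / 17264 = -1087.71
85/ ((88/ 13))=1105/ 88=12.56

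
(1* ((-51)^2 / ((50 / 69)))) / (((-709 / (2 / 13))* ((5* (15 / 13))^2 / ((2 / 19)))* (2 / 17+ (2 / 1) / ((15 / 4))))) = -13220883 / 3494040625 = -0.00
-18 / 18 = -1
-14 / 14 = -1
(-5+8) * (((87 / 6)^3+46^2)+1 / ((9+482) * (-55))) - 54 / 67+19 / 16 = 448548806999 / 28949360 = 15494.26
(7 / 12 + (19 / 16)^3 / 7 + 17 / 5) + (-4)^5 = -438585883 / 430080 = -1019.78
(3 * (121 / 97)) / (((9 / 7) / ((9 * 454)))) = 1153614 / 97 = 11892.93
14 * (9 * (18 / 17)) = 2268 / 17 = 133.41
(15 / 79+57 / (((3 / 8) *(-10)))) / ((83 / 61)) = -361669 / 32785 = -11.03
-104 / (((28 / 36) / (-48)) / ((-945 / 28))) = -1516320 / 7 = -216617.14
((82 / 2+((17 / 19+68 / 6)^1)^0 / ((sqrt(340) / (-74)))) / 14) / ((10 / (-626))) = -12833 / 70+11581 * sqrt(85) / 5950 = -165.38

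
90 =90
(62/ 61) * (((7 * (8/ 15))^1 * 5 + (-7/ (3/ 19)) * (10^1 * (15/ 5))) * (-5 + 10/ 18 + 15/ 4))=1524425/ 1647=925.58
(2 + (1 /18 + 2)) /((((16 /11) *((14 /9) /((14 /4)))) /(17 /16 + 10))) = 142131 /2048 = 69.40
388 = 388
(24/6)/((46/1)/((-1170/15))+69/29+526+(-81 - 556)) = -4524/123517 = -0.04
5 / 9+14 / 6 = 2.89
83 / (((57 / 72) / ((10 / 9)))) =6640 / 57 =116.49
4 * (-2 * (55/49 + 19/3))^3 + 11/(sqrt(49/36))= -42099097478/3176523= -13253.20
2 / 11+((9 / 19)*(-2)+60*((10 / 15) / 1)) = 8200 / 209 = 39.23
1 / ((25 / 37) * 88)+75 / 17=165629 / 37400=4.43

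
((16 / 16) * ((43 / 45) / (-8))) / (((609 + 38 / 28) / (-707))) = 212807 / 1538100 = 0.14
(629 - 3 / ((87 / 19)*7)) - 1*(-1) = 127871 / 203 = 629.91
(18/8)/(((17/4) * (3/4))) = 12/17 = 0.71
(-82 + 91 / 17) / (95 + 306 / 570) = -123785 / 154292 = -0.80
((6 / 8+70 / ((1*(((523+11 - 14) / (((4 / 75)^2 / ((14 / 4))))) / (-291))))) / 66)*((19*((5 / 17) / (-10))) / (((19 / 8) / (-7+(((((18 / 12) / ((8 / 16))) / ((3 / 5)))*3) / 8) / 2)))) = 6792037 / 437580000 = 0.02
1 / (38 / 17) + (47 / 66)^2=78997 / 82764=0.95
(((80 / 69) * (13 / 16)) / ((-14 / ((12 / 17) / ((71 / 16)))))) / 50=-208 / 971635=-0.00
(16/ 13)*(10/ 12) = 40/ 39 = 1.03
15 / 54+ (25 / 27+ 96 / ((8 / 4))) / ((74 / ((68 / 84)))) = 17056 / 20979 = 0.81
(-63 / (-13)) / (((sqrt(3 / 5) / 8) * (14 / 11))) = 132 * sqrt(15) / 13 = 39.33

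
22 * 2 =44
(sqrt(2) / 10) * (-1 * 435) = -87 * sqrt(2) / 2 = -61.52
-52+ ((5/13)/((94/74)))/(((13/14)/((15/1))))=-374186/7943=-47.11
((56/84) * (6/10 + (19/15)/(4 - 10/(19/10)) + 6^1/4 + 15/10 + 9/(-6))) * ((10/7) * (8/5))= 316/189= 1.67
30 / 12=5 / 2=2.50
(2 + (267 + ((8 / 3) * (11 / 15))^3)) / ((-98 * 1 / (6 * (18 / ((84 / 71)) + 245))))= -91782095371 / 20837250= -4404.71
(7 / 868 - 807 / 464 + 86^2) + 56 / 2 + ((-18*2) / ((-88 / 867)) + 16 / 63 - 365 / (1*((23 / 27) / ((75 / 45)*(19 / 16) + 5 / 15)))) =388970729549 / 57316644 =6786.35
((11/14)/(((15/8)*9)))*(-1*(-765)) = 748/21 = 35.62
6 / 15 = 2 / 5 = 0.40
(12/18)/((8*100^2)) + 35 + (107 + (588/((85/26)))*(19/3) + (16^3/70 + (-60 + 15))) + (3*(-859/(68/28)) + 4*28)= 4933776119/14280000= 345.50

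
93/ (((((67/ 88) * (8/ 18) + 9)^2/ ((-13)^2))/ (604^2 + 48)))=224817983799552/ 3418801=65759306.79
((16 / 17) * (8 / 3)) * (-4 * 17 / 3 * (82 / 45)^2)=-3442688 / 18225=-188.90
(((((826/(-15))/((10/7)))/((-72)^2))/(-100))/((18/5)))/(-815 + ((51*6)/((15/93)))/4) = -2891/47687097600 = -0.00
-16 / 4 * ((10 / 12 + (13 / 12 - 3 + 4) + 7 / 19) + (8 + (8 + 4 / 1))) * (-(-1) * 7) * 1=-37163 / 57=-651.98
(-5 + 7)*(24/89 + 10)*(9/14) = 8226/623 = 13.20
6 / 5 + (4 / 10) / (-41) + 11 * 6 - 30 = 7624 / 205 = 37.19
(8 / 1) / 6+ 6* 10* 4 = 241.33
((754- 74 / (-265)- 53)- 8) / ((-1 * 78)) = -183719 / 20670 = -8.89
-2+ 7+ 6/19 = 101/19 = 5.32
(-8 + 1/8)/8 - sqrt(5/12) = -63/64 - sqrt(15)/6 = -1.63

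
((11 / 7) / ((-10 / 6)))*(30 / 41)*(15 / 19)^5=-150356250 / 710640413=-0.21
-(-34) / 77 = 34 / 77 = 0.44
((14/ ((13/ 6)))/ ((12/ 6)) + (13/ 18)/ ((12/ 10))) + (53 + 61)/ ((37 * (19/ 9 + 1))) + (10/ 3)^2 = 5794205/ 363636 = 15.93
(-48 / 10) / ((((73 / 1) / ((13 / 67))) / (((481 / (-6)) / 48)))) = 6253 / 293460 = 0.02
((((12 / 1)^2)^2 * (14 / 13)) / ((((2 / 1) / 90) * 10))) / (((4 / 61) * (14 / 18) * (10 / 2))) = 25614144 / 65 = 394063.75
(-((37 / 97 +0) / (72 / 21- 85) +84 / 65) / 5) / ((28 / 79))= -52316881 / 72003100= -0.73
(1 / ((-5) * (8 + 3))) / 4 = -1 / 220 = -0.00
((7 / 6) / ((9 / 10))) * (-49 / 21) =-245 / 81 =-3.02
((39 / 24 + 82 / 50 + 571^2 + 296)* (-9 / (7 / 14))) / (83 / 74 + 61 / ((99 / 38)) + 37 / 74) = -2151691903251 / 9170600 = -234629.35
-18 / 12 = -3 / 2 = -1.50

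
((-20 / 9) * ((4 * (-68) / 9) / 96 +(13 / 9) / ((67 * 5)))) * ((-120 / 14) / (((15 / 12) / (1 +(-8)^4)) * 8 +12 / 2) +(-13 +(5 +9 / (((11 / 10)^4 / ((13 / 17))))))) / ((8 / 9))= -3.67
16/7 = 2.29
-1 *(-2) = 2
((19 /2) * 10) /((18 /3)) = 95 /6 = 15.83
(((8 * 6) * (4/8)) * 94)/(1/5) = 11280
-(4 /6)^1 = -2 /3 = -0.67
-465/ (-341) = 1.36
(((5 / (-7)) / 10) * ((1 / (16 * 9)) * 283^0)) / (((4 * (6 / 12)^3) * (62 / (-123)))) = 41 / 20832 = 0.00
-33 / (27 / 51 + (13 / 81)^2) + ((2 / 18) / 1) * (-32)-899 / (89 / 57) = -31682232791 / 49599522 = -638.76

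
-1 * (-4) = 4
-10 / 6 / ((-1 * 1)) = 5 / 3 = 1.67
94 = 94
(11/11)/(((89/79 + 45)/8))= 158/911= 0.17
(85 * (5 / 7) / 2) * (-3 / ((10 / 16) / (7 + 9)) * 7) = -16320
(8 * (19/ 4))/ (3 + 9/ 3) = 19/ 3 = 6.33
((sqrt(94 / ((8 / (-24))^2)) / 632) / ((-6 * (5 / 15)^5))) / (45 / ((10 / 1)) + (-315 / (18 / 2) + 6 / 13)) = 3159 * sqrt(94) / 493592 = 0.06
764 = 764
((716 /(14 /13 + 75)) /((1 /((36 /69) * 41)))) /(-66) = -3.05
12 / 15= 4 / 5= 0.80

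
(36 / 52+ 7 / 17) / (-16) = -61 / 884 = -0.07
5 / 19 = 0.26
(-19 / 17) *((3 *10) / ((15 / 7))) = -266 / 17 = -15.65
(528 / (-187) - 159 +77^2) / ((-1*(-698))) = 49021 / 5933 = 8.26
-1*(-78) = 78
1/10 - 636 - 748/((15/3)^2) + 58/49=-1628359/2450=-664.64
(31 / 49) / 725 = 0.00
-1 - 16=-17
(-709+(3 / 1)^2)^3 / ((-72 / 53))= 252486111.11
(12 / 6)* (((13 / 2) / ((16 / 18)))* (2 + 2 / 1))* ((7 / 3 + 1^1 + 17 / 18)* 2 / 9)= 1001 / 18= 55.61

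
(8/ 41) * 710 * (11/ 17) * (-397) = -24804560/ 697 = -35587.60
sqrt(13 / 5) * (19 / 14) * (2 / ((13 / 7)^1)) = 19 * sqrt(65) / 65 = 2.36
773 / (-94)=-773 / 94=-8.22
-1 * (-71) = 71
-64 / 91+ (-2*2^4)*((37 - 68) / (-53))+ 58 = 186070 / 4823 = 38.58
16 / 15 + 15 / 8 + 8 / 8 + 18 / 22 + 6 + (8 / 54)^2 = 3458369 / 320760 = 10.78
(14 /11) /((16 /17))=119 /88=1.35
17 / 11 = 1.55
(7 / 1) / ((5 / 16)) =112 / 5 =22.40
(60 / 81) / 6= 0.12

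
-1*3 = -3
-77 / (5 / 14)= -215.60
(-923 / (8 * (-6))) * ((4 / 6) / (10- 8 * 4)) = -923 / 1584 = -0.58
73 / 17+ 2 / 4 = 163 / 34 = 4.79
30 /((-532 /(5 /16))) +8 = 33973 /4256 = 7.98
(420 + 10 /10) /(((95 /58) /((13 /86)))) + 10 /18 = 1448878 /36765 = 39.41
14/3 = 4.67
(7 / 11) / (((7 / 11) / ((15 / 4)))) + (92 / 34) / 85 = 21859 / 5780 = 3.78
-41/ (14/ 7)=-41/ 2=-20.50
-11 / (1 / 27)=-297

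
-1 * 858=-858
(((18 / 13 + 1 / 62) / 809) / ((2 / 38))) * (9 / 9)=21451 / 652054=0.03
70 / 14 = 5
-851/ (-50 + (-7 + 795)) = -851/ 738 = -1.15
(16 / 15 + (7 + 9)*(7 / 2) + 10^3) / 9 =15856 / 135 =117.45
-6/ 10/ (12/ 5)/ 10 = -1/ 40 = -0.02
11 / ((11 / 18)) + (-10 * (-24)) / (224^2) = 18.00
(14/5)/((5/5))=14/5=2.80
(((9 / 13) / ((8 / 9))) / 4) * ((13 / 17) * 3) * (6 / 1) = 729 / 272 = 2.68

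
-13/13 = -1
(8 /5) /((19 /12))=96 /95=1.01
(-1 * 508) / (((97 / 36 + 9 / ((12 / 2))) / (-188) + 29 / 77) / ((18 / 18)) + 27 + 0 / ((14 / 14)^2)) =-264737088 / 14255317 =-18.57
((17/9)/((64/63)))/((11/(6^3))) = 3213/88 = 36.51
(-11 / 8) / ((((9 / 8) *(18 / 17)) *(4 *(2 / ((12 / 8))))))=-187 / 864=-0.22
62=62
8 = 8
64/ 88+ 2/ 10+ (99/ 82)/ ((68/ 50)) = 278313/ 153340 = 1.82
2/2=1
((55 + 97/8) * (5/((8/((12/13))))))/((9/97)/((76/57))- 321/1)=-260445/2158364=-0.12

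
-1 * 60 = -60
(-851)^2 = 724201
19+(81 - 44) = 56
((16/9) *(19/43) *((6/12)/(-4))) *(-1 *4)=152/387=0.39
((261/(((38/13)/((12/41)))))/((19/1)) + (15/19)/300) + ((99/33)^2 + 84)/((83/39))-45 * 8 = -7737554123/24569660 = -314.92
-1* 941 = -941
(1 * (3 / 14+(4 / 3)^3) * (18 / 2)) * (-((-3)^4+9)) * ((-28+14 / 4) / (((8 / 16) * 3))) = 34195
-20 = -20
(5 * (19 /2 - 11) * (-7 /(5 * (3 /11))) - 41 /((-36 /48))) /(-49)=-559 /294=-1.90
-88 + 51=-37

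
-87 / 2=-43.50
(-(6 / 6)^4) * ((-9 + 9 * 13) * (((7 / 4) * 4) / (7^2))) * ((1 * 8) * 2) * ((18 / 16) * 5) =-9720 / 7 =-1388.57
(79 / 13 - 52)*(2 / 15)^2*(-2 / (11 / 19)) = 30248 / 10725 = 2.82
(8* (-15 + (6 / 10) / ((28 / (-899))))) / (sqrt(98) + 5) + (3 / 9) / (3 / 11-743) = 235143319 / 12524610-9594* sqrt(2) / 365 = -18.40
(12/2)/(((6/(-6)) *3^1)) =-2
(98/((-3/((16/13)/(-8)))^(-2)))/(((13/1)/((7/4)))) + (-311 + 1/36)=338789/72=4705.40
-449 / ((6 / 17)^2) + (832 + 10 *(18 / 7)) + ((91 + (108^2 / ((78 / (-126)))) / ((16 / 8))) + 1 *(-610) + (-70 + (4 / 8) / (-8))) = -167164367 / 13104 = -12756.74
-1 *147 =-147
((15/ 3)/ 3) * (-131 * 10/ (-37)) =6550/ 111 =59.01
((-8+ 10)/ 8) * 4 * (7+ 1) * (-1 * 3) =-24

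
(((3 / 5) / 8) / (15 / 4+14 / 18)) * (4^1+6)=27 / 163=0.17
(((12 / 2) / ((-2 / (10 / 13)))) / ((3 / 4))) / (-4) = 10 / 13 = 0.77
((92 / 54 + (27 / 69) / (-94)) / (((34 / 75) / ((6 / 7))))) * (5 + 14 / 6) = 27282475 / 1157751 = 23.57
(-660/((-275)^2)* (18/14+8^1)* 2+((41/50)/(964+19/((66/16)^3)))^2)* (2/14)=-5352247563953170821/231159800366883080000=-0.02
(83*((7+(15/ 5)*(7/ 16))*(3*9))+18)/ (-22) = -847.56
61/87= 0.70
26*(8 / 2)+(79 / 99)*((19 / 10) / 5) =516301 / 4950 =104.30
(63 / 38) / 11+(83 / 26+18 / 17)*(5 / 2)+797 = 149241933 / 184756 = 807.78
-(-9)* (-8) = -72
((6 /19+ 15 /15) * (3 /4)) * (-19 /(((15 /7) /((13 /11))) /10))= -2275 /22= -103.41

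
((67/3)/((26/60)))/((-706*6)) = -335/27534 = -0.01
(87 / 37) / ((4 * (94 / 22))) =957 / 6956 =0.14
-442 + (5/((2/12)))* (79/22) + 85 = -2742/11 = -249.27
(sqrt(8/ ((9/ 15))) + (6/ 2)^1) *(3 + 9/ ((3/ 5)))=54 + 12 *sqrt(30)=119.73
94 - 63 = 31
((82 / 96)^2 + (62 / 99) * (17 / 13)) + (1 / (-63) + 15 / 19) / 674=22884937451 / 14767264512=1.55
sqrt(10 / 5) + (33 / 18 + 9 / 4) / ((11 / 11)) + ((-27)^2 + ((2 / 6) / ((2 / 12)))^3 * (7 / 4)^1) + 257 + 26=sqrt(2) + 12361 / 12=1031.50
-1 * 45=-45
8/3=2.67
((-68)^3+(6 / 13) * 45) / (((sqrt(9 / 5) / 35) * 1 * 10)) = -14305711 * sqrt(5) / 39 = -820219.03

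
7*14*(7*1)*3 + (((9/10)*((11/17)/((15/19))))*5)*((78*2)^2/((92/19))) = 40262736/1955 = 20594.75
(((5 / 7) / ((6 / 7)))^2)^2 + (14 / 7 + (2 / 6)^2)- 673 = -868847 / 1296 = -670.41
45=45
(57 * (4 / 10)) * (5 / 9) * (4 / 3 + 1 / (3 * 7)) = 17.49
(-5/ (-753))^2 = 25/ 567009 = 0.00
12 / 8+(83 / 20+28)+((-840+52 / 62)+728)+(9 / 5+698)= 385819 / 620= 622.29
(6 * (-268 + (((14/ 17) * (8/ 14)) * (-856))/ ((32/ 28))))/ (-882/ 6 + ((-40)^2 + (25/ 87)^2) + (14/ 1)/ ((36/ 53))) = -958053744/ 379249175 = -2.53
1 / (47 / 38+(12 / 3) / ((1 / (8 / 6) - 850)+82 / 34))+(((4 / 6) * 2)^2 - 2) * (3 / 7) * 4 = 24383558 / 56619339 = 0.43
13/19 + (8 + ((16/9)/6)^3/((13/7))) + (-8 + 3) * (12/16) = 96227009/19446804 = 4.95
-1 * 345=-345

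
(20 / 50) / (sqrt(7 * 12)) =sqrt(21) / 105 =0.04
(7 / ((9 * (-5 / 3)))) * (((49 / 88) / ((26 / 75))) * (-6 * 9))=46305 / 1144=40.48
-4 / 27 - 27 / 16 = -793 / 432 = -1.84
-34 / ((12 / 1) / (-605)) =1714.17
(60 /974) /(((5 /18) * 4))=27 /487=0.06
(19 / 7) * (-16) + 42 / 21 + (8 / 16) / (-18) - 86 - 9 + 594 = 115301 / 252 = 457.54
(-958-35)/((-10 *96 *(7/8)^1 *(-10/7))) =-331/400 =-0.83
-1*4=-4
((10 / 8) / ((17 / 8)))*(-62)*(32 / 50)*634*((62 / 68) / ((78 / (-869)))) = 8471345696 / 56355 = 150321.10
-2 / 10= -1 / 5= -0.20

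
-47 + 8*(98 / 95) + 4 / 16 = -14629 / 380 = -38.50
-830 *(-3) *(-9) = -22410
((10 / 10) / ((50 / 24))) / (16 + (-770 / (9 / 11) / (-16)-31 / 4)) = 864 / 120725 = 0.01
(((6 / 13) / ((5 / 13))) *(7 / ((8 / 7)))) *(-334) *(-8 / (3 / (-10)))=-65464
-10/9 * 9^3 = -810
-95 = -95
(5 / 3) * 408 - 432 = 248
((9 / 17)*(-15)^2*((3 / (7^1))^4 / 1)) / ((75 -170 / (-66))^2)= 7144929 / 10699931648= 0.00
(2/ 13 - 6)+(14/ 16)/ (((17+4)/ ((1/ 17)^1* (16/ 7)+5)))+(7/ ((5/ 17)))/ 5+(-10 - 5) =-14732593/ 928200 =-15.87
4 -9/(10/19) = -131/10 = -13.10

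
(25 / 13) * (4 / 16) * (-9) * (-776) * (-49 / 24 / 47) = -356475 / 2444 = -145.86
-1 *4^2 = -16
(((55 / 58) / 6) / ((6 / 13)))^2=511225 / 4359744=0.12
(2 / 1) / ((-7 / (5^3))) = -250 / 7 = -35.71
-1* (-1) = 1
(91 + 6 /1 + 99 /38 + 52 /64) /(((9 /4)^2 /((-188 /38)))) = -2869538 /29241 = -98.13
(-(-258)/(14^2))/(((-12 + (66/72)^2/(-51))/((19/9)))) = -1000008/4324201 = -0.23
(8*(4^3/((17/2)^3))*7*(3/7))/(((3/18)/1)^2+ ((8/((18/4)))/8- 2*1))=-49152/34391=-1.43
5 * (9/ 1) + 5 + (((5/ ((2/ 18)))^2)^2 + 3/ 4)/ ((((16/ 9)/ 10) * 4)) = 738119035/ 128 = 5766554.96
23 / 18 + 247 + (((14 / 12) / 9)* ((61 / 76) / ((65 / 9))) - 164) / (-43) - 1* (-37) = 1105358299 / 3823560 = 289.09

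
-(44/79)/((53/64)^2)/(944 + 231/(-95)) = -17121280/19849717039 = -0.00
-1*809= -809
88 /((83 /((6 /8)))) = 66 /83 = 0.80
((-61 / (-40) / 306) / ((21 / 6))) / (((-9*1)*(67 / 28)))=-61 / 922590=-0.00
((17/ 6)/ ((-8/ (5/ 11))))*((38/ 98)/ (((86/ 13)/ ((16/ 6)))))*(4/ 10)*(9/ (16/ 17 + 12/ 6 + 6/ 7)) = -0.02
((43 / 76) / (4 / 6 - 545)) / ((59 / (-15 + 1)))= 903 / 3661186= 0.00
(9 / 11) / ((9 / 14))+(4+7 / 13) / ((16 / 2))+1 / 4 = 2391 / 1144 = 2.09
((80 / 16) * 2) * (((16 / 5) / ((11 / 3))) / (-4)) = -24 / 11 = -2.18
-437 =-437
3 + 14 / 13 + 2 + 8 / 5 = 499 / 65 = 7.68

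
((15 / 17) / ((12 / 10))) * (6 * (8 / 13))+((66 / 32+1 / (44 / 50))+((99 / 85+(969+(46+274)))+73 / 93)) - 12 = 23238862631 / 18086640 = 1284.86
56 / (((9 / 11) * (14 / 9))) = 44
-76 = -76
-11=-11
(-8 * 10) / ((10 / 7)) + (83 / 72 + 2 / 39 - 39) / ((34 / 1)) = -106913 / 1872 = -57.11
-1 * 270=-270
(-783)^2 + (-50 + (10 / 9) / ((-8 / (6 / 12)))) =44138803 / 72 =613038.93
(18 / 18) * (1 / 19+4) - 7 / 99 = 3.98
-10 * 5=-50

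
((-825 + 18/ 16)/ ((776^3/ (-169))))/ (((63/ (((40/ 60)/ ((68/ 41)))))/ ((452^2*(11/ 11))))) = 0.39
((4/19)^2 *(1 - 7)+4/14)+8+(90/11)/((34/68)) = 677786/27797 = 24.38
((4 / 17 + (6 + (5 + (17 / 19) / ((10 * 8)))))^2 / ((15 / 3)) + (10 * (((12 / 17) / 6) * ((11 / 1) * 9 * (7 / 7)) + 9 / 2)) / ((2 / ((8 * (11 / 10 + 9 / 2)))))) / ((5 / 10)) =12159712982881 / 1669264000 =7284.48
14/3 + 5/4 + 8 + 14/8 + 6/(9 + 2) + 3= 634/33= 19.21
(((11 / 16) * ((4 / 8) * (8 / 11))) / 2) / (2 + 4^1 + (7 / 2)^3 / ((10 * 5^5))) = 31250 / 1500343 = 0.02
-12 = -12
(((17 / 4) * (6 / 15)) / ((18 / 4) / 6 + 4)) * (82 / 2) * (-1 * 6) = -8364 / 95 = -88.04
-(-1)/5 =1/5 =0.20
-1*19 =-19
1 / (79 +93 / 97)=97 / 7756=0.01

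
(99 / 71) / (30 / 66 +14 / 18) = 9801 / 8662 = 1.13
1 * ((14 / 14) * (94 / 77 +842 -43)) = 61617 / 77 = 800.22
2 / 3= 0.67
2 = 2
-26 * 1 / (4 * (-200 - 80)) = 13 / 560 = 0.02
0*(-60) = 0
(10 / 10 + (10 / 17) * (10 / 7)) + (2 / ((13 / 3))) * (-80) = -54273 / 1547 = -35.08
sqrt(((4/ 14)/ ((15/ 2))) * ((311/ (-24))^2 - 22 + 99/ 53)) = sqrt(25107170865)/ 66780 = 2.37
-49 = -49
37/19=1.95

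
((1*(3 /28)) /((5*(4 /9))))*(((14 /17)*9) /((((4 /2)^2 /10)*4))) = 243 /1088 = 0.22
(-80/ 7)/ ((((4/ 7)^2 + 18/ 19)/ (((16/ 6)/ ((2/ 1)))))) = -21280/ 1779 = -11.96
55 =55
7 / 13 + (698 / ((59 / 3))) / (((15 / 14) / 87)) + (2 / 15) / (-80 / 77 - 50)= 65164432256 / 22607325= 2882.45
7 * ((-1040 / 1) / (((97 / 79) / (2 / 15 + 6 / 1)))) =-10582208 / 291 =-36364.98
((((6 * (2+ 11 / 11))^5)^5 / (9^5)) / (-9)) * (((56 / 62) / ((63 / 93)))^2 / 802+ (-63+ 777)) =-12977812749606230797648656334848 / 401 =-32363622816973144133787170000.00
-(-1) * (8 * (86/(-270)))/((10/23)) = -3956/675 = -5.86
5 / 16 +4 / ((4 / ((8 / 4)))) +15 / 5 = 85 / 16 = 5.31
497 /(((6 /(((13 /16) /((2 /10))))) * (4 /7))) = 226135 /384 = 588.89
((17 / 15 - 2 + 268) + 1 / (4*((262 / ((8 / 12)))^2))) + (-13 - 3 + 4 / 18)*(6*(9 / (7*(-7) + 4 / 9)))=384285382813 / 1349884260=284.68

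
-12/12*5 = -5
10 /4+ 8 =21 /2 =10.50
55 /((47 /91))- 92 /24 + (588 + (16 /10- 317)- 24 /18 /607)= 321168497 /855870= 375.25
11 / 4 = 2.75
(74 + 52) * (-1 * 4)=-504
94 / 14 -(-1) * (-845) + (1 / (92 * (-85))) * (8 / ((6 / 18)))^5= -1856.52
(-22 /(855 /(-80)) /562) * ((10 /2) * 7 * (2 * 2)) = 24640 /48051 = 0.51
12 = 12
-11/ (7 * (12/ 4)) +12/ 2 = 115/ 21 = 5.48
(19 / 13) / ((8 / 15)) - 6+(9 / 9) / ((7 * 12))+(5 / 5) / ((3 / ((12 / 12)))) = -2.91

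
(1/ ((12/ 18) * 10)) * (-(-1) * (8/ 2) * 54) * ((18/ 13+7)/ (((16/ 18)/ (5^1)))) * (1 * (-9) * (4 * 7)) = -5006043/ 13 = -385080.23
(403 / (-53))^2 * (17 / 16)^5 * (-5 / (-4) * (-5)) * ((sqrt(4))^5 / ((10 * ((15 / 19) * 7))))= -4381353554747 / 15463612416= -283.33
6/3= 2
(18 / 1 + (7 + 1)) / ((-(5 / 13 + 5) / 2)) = -9.66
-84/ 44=-21/ 11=-1.91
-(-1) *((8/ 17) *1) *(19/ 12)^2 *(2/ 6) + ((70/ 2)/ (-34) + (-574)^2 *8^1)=1209835580/ 459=2635807.36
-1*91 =-91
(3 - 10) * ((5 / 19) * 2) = -70 / 19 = -3.68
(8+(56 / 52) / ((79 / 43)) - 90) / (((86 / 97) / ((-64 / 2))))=129765824 / 44161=2938.47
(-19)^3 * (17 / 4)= -116603 / 4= -29150.75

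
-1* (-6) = 6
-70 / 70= -1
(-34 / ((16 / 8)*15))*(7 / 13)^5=-285719 / 5569395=-0.05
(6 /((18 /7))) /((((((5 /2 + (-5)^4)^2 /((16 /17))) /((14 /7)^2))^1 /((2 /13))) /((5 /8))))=448 /208848315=0.00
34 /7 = 4.86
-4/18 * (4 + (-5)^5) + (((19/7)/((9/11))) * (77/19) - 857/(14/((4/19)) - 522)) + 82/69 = 44634281/62859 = 710.07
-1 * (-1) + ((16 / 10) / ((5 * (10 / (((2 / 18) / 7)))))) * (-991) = 0.50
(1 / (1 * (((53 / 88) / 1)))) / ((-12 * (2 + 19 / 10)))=-220 / 6201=-0.04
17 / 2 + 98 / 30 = 11.77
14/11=1.27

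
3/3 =1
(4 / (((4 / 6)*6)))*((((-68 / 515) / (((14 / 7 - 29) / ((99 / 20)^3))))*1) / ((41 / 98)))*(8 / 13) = 29935521 / 34311875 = 0.87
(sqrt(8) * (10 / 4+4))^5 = 1485172 * sqrt(2) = 2100350.38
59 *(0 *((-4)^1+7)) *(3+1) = 0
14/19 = 0.74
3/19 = 0.16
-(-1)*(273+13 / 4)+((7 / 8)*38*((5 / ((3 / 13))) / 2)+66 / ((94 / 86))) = 696.84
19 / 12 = 1.58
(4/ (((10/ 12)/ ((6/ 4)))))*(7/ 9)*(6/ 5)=168/ 25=6.72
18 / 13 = 1.38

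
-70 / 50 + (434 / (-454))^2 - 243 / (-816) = -13200931 / 70079440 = -0.19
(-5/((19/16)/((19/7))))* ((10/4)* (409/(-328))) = 10225/287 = 35.63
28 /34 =14 /17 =0.82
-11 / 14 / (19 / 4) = -22 / 133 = -0.17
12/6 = 2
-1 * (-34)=34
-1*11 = -11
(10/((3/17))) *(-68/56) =-1445/21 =-68.81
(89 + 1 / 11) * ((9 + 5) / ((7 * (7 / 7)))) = 178.18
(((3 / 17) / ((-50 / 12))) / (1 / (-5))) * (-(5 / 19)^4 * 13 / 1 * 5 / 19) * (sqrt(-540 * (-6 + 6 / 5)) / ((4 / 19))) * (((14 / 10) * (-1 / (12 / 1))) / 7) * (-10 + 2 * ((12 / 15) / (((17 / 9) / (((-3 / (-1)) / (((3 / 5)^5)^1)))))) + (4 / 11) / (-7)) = 649783875 * sqrt(2) / 2900033213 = 0.32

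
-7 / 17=-0.41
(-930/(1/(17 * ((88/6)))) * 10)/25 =-92752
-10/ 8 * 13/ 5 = -13/ 4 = -3.25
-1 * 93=-93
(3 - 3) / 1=0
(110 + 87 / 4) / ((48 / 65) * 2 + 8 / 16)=34255 / 514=66.64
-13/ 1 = -13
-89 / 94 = -0.95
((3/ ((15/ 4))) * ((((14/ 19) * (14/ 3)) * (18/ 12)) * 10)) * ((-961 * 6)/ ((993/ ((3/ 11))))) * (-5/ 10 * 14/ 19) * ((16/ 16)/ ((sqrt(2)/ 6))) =94931424 * sqrt(2)/ 1314401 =102.14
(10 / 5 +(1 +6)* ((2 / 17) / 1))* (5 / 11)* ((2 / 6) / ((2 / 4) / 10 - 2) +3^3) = 251120 / 7293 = 34.43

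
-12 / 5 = -2.40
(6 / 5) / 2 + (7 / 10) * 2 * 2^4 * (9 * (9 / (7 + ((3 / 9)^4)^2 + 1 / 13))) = 775588971 / 3018125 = 256.98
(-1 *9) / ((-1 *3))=3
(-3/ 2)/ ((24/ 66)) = -33/ 8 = -4.12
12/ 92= 3/ 23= 0.13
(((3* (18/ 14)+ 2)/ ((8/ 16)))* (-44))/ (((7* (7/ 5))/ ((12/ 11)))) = -19680/ 343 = -57.38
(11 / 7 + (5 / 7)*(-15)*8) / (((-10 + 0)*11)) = 589 / 770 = 0.76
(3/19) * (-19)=-3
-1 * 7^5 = -16807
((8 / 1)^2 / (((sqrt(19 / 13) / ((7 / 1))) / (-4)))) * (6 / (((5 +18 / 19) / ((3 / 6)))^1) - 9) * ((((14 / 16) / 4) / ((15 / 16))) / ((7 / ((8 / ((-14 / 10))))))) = -327680 * sqrt(247) / 2147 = -2398.65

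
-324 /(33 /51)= -5508 /11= -500.73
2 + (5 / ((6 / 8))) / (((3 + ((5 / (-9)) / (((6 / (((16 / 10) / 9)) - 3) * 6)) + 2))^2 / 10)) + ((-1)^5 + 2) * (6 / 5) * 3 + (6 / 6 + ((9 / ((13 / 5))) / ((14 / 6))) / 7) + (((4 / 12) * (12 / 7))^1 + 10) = 20.05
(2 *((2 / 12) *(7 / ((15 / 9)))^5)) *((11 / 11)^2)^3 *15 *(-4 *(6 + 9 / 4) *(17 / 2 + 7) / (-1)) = 4178035323 / 1250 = 3342428.26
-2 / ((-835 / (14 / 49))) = 4 / 5845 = 0.00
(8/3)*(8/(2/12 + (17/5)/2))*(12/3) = 45.71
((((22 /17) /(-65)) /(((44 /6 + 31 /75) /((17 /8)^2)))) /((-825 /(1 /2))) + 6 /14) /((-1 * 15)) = -1035857 /36254400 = -0.03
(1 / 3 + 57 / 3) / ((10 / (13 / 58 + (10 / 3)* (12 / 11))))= 821 / 110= 7.46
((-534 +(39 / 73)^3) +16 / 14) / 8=-1450618177 / 21784952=-66.59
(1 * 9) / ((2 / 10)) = 45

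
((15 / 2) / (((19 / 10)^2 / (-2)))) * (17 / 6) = -4250 / 361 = -11.77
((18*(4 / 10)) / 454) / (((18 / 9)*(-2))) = -9 / 2270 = -0.00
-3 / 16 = -0.19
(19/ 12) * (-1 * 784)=-3724/ 3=-1241.33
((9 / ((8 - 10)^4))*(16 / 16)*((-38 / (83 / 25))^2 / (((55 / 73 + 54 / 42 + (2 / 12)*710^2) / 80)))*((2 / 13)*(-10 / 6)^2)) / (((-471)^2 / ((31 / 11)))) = 893531406250 / 2345691709036279461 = 0.00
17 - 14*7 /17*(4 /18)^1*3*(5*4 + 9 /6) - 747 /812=-2755861 /41412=-66.55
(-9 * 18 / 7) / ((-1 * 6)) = 27 / 7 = 3.86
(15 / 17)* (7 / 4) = 105 / 68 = 1.54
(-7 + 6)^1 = -1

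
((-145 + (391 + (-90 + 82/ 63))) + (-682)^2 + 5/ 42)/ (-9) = -58625459/ 1134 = -51697.94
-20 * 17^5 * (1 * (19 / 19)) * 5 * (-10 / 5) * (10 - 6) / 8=141985700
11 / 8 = 1.38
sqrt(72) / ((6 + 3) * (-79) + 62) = -6 * sqrt(2) / 649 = -0.01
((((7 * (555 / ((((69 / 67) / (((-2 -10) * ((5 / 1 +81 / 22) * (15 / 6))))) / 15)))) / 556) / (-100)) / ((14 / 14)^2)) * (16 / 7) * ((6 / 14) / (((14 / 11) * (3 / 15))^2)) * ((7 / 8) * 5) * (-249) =-21884957510625 / 5012896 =-4365731.41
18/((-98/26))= -4.78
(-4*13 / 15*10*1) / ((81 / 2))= -208 / 243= -0.86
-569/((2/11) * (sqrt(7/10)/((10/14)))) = -31295 * sqrt(70)/98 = -2671.76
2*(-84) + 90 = -78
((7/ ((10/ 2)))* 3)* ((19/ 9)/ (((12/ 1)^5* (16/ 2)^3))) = 133/ 1911029760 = 0.00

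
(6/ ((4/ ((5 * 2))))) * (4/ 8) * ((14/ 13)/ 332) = 105/ 4316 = 0.02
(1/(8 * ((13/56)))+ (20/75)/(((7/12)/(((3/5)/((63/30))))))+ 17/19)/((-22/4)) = -189268/665665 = -0.28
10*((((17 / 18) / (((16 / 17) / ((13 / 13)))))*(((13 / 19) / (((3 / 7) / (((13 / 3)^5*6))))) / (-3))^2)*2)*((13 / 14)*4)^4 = 7692216002157558961960 / 84605938641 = 90918156877.82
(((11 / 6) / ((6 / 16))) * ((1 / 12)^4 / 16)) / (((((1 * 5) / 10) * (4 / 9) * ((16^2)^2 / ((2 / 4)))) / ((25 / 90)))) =55 / 391378894848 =0.00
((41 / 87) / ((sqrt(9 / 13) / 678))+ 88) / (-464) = -4633 * sqrt(13) / 20184 -11 / 58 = -1.02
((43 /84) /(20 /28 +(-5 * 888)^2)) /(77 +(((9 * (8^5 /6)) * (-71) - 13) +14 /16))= -86 /11557574640202455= -0.00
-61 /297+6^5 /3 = 769763 /297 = 2591.79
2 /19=0.11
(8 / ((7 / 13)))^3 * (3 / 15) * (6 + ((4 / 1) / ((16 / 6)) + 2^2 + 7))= 20809984 / 1715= 12134.10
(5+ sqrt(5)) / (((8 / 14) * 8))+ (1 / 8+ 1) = 2.71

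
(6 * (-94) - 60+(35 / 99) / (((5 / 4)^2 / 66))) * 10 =-18272 / 3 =-6090.67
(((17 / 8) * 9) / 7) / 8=153 / 448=0.34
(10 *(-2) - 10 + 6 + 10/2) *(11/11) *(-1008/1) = 19152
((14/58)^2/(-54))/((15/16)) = -392/340605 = -0.00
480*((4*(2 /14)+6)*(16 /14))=176640 /49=3604.90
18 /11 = 1.64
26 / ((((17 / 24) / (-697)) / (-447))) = 11436048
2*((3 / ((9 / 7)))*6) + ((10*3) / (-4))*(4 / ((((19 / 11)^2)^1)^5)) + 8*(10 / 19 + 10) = 687192048926798 / 6131066257801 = 112.08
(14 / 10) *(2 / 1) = 14 / 5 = 2.80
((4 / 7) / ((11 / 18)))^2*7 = 6.12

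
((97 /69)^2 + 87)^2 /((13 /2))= 358901030912 /294672573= 1217.97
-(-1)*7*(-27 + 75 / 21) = -164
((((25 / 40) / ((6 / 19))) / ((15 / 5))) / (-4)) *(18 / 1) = -2.97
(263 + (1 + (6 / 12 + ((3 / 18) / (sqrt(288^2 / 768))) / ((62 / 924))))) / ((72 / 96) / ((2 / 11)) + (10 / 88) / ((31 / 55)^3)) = 26908 * sqrt(3) / 928107 + 63037756 / 1134353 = 55.62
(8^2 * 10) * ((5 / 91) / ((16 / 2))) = 4.40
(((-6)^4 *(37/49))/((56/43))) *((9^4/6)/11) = 281840877/3773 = 74699.41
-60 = -60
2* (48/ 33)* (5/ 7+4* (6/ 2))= 2848/ 77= 36.99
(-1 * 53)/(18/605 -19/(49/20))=1571185/229018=6.86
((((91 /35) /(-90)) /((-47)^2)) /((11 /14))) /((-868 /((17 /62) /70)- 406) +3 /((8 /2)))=6188 /82534185689175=0.00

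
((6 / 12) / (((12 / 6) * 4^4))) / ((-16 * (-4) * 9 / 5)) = 5 / 589824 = 0.00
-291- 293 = -584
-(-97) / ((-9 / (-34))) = 3298 / 9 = 366.44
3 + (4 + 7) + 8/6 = 46/3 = 15.33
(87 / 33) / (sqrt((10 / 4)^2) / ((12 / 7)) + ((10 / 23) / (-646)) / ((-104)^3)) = 727025475072 / 402162080485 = 1.81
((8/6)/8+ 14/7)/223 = 13/1338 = 0.01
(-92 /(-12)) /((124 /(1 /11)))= 23 /4092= 0.01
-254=-254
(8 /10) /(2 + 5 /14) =56 /165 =0.34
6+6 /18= 19 /3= 6.33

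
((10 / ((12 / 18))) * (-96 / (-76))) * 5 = 1800 / 19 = 94.74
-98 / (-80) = 1.22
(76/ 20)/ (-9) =-19/ 45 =-0.42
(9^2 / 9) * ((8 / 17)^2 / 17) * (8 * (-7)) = -32256 / 4913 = -6.57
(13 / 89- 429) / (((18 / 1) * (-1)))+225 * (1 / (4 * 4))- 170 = -1693151 / 12816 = -132.11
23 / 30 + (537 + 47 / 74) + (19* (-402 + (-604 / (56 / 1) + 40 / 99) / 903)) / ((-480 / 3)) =4342847122591 / 7409223360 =586.14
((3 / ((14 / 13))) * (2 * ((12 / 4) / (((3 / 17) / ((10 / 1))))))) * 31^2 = 6371430 / 7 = 910204.29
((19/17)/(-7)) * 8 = -152/119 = -1.28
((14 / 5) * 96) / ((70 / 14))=1344 / 25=53.76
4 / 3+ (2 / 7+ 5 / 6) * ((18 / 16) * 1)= 871 / 336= 2.59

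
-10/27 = -0.37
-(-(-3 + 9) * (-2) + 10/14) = -89/7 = -12.71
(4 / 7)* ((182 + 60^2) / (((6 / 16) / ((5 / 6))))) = 302560 / 63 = 4802.54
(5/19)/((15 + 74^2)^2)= 5/572870539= 0.00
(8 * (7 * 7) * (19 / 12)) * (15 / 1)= 9310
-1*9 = -9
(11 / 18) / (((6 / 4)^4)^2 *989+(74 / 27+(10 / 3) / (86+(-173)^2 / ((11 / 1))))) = 0.00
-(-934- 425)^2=-1846881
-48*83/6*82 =-54448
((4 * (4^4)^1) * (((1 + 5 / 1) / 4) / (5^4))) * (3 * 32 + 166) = 402432 / 625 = 643.89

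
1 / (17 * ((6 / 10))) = 5 / 51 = 0.10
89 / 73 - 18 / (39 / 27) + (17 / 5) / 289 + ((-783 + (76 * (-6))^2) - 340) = 16681664729 / 80665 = 206801.77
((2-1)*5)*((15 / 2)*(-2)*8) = -600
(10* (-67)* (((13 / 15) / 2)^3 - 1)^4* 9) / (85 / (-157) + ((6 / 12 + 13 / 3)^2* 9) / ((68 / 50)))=-1010102455548579905789 / 36237633187500000000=-27.87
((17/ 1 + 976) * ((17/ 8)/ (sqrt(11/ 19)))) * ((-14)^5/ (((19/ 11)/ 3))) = -3404627604 * sqrt(209)/ 19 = -2590533173.54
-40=-40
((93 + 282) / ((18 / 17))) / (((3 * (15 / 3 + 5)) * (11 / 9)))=425 / 44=9.66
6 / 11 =0.55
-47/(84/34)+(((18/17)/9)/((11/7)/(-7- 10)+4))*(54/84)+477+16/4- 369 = 605401/6510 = 93.00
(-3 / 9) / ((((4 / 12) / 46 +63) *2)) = -23 / 8695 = -0.00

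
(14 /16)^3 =343 /512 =0.67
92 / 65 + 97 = 6397 / 65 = 98.42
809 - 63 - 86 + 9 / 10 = 6609 / 10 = 660.90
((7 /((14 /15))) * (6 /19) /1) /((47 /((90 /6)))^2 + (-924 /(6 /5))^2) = 10125 /2534689471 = 0.00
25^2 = 625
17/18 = 0.94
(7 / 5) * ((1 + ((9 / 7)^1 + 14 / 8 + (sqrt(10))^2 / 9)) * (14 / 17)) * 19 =172501 / 1530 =112.75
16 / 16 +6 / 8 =7 / 4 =1.75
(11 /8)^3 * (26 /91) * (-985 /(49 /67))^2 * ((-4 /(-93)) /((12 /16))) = 5796957573275 /75026448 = 77265.52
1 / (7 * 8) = 1 / 56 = 0.02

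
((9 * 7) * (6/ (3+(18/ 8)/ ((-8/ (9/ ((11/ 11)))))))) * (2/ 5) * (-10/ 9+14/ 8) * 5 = 5152/ 5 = 1030.40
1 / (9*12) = 1 / 108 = 0.01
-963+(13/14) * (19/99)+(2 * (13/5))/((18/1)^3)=-1080920509/1122660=-962.82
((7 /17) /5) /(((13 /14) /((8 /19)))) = 784 /20995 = 0.04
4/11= 0.36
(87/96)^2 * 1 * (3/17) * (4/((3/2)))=0.39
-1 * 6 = -6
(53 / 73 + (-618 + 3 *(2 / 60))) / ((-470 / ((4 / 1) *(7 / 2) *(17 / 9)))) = 17871301 / 514650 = 34.73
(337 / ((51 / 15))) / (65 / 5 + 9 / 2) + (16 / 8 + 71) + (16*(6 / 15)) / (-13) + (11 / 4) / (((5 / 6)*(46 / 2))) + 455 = 189758823 / 355810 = 533.32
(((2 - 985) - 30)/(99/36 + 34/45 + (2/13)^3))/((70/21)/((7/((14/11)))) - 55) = 2643966468/498201173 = 5.31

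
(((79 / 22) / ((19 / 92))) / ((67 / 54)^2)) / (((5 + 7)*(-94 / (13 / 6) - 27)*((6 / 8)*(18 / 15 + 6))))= -141726 / 57230261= -0.00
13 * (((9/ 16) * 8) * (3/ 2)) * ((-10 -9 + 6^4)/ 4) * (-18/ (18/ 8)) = -448227/ 2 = -224113.50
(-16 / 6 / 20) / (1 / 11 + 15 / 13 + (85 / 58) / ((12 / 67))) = -66352 / 4691365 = -0.01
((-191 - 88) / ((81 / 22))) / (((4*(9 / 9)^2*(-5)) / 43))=14663 / 90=162.92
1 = 1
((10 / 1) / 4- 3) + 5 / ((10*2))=-1 / 4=-0.25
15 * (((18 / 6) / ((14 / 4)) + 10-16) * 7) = -540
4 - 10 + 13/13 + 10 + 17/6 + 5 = 77/6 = 12.83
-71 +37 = -34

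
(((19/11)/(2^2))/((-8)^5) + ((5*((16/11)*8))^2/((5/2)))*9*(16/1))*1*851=165930652.55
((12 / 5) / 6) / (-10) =-1 / 25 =-0.04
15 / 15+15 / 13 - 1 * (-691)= 9011 / 13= 693.15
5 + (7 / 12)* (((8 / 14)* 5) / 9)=140 / 27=5.19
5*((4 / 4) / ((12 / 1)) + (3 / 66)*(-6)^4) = 38935 / 132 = 294.96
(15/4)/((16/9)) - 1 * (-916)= 58759/64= 918.11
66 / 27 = 22 / 9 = 2.44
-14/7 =-2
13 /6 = 2.17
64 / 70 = 32 / 35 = 0.91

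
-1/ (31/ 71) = -71/ 31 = -2.29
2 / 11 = 0.18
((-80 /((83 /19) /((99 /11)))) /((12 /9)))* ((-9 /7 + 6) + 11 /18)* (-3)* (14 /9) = 254980 /83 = 3072.05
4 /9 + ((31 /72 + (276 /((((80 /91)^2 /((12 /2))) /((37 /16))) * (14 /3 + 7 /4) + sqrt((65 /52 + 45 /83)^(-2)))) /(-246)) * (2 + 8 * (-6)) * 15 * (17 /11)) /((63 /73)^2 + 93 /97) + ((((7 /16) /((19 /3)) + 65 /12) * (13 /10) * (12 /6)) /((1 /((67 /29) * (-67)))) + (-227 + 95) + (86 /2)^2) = 1277894494088957171 /174220584858047760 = 7.33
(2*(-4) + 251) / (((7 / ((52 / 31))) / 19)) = 240084 / 217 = 1106.38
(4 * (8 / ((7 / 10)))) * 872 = 279040 / 7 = 39862.86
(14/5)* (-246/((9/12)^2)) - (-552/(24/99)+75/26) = 409337/390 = 1049.58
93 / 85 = 1.09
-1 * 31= -31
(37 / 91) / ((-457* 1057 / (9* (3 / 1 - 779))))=258408 / 43957459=0.01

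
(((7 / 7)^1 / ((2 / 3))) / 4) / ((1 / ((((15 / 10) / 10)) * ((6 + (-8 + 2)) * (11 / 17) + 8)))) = 9 / 20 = 0.45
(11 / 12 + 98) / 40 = 1187 / 480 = 2.47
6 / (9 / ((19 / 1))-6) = -38 / 35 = -1.09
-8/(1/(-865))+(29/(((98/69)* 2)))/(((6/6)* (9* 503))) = 2046687547/295764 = 6920.00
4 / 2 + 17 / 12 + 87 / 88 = 4.41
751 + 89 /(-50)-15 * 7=32211 /50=644.22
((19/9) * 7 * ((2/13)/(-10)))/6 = -0.04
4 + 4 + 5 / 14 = 117 / 14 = 8.36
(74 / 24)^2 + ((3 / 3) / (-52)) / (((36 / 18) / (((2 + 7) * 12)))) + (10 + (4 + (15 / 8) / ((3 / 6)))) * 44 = 1477885 / 1872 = 789.47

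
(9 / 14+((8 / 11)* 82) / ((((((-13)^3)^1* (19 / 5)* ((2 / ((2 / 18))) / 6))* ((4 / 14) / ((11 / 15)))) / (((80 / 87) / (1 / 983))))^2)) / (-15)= -17267928108232649 / 224341766162505810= -0.08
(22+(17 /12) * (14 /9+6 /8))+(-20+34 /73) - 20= -449957 /31536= -14.27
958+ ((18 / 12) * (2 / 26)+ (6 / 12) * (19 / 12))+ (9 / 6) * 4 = 301051 / 312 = 964.91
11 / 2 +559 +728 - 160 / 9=22945 / 18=1274.72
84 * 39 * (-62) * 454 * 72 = -6639325056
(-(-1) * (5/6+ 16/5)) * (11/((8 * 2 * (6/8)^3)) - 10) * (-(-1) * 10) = -27346/81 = -337.60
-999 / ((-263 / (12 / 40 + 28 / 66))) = 2.75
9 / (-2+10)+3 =33 / 8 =4.12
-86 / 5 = -17.20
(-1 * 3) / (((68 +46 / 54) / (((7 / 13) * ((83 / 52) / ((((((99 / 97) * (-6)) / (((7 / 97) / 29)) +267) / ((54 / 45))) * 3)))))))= 109809 / 16082413490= 0.00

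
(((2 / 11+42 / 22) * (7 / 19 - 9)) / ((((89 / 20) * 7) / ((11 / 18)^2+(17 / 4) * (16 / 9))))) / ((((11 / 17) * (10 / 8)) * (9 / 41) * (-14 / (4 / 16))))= 482436914 / 1044129933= 0.46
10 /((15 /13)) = 26 /3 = 8.67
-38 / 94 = -19 / 47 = -0.40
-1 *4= -4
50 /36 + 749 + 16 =13795 /18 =766.39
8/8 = 1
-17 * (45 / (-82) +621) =-864909 / 82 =-10547.67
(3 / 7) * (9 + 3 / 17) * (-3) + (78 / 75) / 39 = -105062 / 8925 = -11.77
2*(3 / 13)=6 / 13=0.46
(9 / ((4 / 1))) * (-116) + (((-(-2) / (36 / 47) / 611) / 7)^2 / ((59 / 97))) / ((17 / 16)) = -175593826475 / 672773283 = -261.00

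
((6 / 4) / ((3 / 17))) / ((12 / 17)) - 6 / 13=3613 / 312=11.58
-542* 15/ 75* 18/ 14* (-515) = 502434/ 7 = 71776.29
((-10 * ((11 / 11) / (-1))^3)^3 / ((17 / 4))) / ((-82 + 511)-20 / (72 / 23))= 72000 / 129319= 0.56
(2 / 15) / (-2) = -1 / 15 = -0.07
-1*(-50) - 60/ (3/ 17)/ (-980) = 2467/ 49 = 50.35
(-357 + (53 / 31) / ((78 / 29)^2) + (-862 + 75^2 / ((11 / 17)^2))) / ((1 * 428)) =28.54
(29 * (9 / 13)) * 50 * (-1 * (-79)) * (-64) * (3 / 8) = -24742800 / 13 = -1903292.31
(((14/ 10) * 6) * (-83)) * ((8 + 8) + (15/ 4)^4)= -95378703/ 640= -149029.22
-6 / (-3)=2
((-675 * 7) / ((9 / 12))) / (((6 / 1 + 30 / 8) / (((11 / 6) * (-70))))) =1078000 / 13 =82923.08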